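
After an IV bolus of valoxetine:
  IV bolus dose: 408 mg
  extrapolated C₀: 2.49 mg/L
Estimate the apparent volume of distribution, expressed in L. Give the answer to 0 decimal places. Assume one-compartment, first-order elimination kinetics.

Vd = Dose / C₀ = 408.0 / 2.49 = 163.9 L

164 L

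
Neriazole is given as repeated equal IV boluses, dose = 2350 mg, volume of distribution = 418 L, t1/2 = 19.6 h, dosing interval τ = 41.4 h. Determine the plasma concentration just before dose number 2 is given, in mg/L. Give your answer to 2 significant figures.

C₀ per dose = Dose / Vd = 2350 / 418 = 5.622 mg/L
k = ln2 / t½ = 0.693147 / 19.6 = 0.03536 h⁻¹
Fraction remaining after one interval: r = e^(−kτ) = e^(−0.03536 × 41.4) = 0.2313
Before dose 2, 1 dose has been given (aged 1τ).
C_trough = C₀ × r = 5.622 × 0.2313 = 1.300 mg/L

1.3 mg/L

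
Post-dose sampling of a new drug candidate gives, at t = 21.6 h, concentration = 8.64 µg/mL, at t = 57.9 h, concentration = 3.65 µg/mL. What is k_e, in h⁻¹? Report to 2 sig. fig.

k = ln(C₁/C₂) / (t₂ − t₁) = ln(8.64/3.65) / (57.9 − 21.6)
  = 0.8617 / 36.30 = 0.02374 h⁻¹

0.024 h⁻¹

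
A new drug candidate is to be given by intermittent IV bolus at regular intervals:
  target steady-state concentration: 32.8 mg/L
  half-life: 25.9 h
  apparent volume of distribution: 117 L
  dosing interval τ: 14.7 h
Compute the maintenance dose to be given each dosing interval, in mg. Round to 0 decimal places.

k = ln2 / t½ = 0.693147 / 25.9 = 0.02676 h⁻¹
CL = k × Vd = 0.02676 × 117 = 3.131 L/h
At steady state, Dose/τ = Css × CL.
Dose = Css × CL × τ = 32.8 × 3.131 × 14.7 = 1510 mg

1510 mg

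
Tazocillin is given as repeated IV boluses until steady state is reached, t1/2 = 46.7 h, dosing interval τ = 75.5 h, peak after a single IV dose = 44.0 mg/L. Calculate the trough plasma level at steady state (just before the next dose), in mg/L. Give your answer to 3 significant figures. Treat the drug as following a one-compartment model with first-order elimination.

21.3 mg/L

k = ln2 / t½ = 0.693147 / 46.7 = 0.01484 h⁻¹
e^(−kτ) = e^(−0.01484 × 75.5) = 0.3261
Accumulation ratio R = 1 / (1 − e^(−kτ)) = 1 / (1 − 0.3261) = 1.484
Steady-state trough = C₀ × R × e^(−kτ) = 44.0 × 1.484 × 0.3261 = 21.29 mg/L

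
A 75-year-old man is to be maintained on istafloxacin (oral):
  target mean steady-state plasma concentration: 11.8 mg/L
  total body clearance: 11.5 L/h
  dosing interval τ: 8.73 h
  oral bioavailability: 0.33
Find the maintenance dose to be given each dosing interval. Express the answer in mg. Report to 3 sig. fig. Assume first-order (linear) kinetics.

3590 mg

At steady state, F × (Dose/τ) = Css × CL.
Dose = Css × CL × τ / F = 11.8 × 11.50 × 8.73 / 0.33 = 3590 mg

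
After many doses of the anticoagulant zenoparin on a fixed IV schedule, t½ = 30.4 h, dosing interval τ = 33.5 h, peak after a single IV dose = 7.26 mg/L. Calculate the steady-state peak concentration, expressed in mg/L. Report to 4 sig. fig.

k = ln2 / t½ = 0.693147 / 30.4 = 0.02280 h⁻¹
e^(−kτ) = e^(−0.02280 × 33.5) = 0.4659
Accumulation ratio R = 1 / (1 − e^(−kτ)) = 1 / (1 − 0.4659) = 1.872
Steady-state peak = C₀ × R = 7.26 × 1.872 = 13.59 mg/L

13.59 mg/L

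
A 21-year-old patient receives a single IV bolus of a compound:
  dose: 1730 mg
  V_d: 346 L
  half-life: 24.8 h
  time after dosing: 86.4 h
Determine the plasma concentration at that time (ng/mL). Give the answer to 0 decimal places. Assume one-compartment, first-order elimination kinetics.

447 ng/mL

C₀ = Dose / Vd = 1730 / 346 = 5.000 mg/L
k = ln2 / t½ = 0.693147 / 24.8 = 0.02795 h⁻¹
C = C₀ · e^(−k·t) = 5.000 × e^(−0.02795 × 86.4)
  = 5.000 × 0.08938 = 0.4469 mg/L
Convert: 0.4469 mg/L × 1000 = 446.9 ng/mL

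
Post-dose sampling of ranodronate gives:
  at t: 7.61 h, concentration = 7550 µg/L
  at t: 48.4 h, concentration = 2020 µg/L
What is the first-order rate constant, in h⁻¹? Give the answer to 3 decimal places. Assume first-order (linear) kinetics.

k = ln(C₁/C₂) / (t₂ − t₁) = ln(7550/2020) / (48.4 − 7.61)
  = 1.318 / 40.79 = 0.03231 h⁻¹

0.032 h⁻¹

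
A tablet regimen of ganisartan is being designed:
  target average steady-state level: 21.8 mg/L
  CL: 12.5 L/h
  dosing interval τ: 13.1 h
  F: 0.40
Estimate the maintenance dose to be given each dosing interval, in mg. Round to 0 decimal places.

At steady state, F × (Dose/τ) = Css × CL.
Dose = Css × CL × τ / F = 21.8 × 12.50 × 13.1 / 0.40 = 8924 mg

8924 mg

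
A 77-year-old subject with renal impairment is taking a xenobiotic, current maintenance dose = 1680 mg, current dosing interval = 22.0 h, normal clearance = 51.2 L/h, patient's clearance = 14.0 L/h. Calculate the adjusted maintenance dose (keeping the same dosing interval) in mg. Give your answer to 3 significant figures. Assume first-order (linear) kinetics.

To keep the same average steady-state level, dosing rate must scale with clearance.
CL ratio = 14.0 / 51.2 = 0.2734
New dose (same interval) = 1680 × 0.2734 = 459.3 mg

459 mg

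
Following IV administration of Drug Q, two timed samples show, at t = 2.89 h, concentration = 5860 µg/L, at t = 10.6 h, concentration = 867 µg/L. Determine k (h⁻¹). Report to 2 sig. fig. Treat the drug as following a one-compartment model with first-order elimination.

0.25 h⁻¹

k = ln(C₁/C₂) / (t₂ − t₁) = ln(5860/867) / (10.6 − 2.89)
  = 1.911 / 7.710 = 0.2479 h⁻¹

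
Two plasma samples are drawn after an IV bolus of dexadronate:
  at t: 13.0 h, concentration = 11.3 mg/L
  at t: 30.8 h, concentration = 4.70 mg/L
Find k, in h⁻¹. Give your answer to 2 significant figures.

k = ln(C₁/C₂) / (t₂ − t₁) = ln(11.3/4.70) / (30.8 − 13.0)
  = 0.8772 / 17.80 = 0.04928 h⁻¹

0.049 h⁻¹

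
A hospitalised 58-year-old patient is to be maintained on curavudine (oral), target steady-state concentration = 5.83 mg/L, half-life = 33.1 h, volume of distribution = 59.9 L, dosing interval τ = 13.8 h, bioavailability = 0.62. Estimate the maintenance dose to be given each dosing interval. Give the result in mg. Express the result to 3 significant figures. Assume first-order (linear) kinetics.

k = ln2 / t½ = 0.693147 / 33.1 = 0.02094 h⁻¹
CL = k × Vd = 0.02094 × 59.9 = 1.254 L/h
At steady state, F × (Dose/τ) = Css × CL.
Dose = Css × CL × τ / F = 5.83 × 1.254 × 13.8 / 0.62 = 162.7 mg

163 mg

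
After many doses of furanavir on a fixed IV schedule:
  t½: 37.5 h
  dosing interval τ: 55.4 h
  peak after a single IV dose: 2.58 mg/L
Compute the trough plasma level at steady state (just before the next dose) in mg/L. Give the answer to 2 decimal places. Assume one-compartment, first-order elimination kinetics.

1.45 mg/L

k = ln2 / t½ = 0.693147 / 37.5 = 0.01848 h⁻¹
e^(−kτ) = e^(−0.01848 × 55.4) = 0.3592
Accumulation ratio R = 1 / (1 − e^(−kτ)) = 1 / (1 − 0.3592) = 1.561
Steady-state trough = C₀ × R × e^(−kτ) = 2.58 × 1.561 × 0.3592 = 1.447 mg/L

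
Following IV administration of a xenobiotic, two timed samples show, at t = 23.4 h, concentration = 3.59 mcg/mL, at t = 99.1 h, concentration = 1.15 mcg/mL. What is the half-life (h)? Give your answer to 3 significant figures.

46.1 h

k = ln(C₁/C₂) / (t₂ − t₁) = ln(3.59/1.15) / (99.1 − 23.4)
  = 1.138 / 75.70 = 0.01503 h⁻¹
t½ = ln2 / k = 0.693147 / 0.01503 = 46.12 h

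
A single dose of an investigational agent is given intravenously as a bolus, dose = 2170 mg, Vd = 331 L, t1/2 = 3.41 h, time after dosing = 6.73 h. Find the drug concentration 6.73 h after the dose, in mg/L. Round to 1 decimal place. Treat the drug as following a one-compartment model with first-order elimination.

1.7 mg/L

C₀ = Dose / Vd = 2170 / 331 = 6.556 mg/L
k = ln2 / t½ = 0.693147 / 3.41 = 0.2033 h⁻¹
C = C₀ · e^(−k·t) = 6.556 × e^(−0.2033 × 6.73)
  = 6.556 × 0.2546 = 1.669 mg/L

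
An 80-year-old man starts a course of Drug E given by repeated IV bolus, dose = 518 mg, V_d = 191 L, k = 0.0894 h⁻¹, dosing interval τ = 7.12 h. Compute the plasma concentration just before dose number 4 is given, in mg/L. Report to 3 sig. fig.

C₀ per dose = Dose / Vd = 518 / 191 = 2.712 mg/L
Fraction remaining after one interval: r = e^(−kτ) = e^(−0.08940 × 7.12) = 0.5291
Before dose 4, 3 doses have been given (aged 1τ, 2τ, 3τ).
C_trough = C₀ × (r + r² + … + r^3) = C₀ × r(1−r^3)/(1−r)
        = 2.712 × 0.5291 × (1 − 0.1481) / (1 − 0.5291) = 2.596 mg/L

2.60 mg/L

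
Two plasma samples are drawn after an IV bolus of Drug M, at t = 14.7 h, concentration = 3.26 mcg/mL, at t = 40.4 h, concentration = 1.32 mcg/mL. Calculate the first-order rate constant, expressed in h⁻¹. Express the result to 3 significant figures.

k = ln(C₁/C₂) / (t₂ − t₁) = ln(3.26/1.32) / (40.4 − 14.7)
  = 0.9041 / 25.70 = 0.03518 h⁻¹

0.0352 h⁻¹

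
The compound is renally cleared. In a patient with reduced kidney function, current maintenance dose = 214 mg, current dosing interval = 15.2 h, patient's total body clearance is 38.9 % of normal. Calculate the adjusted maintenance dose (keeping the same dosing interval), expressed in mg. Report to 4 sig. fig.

83.25 mg

To keep the same average steady-state level, dosing rate must scale with clearance.
CL ratio = 38.9 / 100 = 0.3890
New dose (same interval) = 214 × 0.3890 = 83.25 mg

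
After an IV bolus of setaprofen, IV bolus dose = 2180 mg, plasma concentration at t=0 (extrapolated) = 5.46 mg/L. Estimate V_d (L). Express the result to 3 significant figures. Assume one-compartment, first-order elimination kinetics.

399 L

Vd = Dose / C₀ = 2180 / 5.46 = 399.3 L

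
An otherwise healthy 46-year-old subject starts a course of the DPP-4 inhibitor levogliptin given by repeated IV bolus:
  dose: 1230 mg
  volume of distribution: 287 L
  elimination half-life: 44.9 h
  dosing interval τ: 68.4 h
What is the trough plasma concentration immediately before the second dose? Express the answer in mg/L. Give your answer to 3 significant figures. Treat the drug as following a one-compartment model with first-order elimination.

1.49 mg/L

C₀ per dose = Dose / Vd = 1230 / 287 = 4.286 mg/L
k = ln2 / t½ = 0.693147 / 44.9 = 0.01544 h⁻¹
Fraction remaining after one interval: r = e^(−kτ) = e^(−0.01544 × 68.4) = 0.3478
Before dose 2, 1 dose has been given (aged 1τ).
C_trough = C₀ × r = 4.286 × 0.3478 = 1.491 mg/L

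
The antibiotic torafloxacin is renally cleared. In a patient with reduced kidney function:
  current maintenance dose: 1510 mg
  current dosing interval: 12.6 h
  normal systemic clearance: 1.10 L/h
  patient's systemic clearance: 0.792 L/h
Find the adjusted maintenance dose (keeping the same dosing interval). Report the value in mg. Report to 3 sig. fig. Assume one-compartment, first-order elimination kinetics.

1090 mg

To keep the same average steady-state level, dosing rate must scale with clearance.
CL ratio = 0.792 / 1.10 = 0.7200
New dose (same interval) = 1510 × 0.7200 = 1087 mg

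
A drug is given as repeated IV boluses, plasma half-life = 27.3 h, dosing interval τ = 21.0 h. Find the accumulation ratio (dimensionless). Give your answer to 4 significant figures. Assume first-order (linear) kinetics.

k = ln2 / t½ = 0.693147 / 27.3 = 0.02539 h⁻¹
e^(−kτ) = e^(−0.02539 × 21.0) = 0.5867
Accumulation ratio R = 1 / (1 − e^(−kτ)) = 1 / (1 − 0.5867) = 2.420

2.420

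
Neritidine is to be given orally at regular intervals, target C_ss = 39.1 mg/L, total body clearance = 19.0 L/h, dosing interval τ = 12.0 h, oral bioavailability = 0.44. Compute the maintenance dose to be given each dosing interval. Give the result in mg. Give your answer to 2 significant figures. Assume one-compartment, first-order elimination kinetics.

At steady state, F × (Dose/τ) = Css × CL.
Dose = Css × CL × τ / F = 39.1 × 19.00 × 12.0 / 0.44 = 20260 mg

20000 mg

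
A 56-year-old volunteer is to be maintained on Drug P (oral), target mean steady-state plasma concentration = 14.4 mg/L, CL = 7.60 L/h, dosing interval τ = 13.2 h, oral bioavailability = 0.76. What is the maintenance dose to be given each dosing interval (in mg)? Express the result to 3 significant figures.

1900 mg

At steady state, F × (Dose/τ) = Css × CL.
Dose = Css × CL × τ / F = 14.4 × 7.600 × 13.2 / 0.76 = 1901 mg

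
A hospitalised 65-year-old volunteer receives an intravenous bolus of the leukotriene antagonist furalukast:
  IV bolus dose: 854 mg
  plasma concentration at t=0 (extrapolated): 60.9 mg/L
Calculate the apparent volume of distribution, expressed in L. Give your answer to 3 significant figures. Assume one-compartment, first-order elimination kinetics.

14.0 L

Vd = Dose / C₀ = 854.0 / 60.9 = 14.02 L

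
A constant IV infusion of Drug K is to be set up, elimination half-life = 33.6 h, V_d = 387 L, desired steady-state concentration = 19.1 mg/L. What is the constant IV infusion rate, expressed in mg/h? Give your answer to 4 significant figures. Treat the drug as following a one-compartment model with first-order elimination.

k = ln2 / t½ = 0.693147 / 33.6 = 0.02063 h⁻¹
CL = k × Vd = 0.02063 × 387 = 7.984 L/h
At steady state, infusion rate R₀ = Css × CL = 19.1 × 7.984 = 152.5 mg/h

152.5 mg/h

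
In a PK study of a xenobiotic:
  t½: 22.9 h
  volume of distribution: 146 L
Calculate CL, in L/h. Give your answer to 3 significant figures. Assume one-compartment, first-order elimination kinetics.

4.42 L/h

k = ln2 / t½ = 0.693147 / 22.9 = 0.03027 h⁻¹
CL = k × Vd = 0.03027 × 146 = 4.419 L/h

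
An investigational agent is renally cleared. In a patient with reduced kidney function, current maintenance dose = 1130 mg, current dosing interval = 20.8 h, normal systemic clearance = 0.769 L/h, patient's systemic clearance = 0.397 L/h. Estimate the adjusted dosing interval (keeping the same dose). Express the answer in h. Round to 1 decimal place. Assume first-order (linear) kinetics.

40.3 h

To keep the same average steady-state level, dosing rate must scale with clearance.
CL ratio = 0.397 / 0.769 = 0.5163
New interval (same dose) = 20.8 / 0.5163 = 40.29 h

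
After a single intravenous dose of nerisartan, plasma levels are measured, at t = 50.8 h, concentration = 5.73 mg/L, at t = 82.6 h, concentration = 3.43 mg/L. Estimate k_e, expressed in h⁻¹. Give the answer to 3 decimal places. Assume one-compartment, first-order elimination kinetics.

k = ln(C₁/C₂) / (t₂ − t₁) = ln(5.73/3.43) / (82.6 − 50.8)
  = 0.5132 / 31.80 = 0.01614 h⁻¹

0.016 h⁻¹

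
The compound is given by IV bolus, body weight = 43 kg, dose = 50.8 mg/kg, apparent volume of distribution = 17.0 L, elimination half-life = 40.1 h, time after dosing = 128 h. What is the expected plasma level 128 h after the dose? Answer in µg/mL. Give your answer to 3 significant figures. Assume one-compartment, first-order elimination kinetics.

Total dose = 50.8 × 43 = 2184 mg
C₀ = Dose / Vd = 2184 / 17.0 = 128.5 mg/L
k = ln2 / t½ = 0.693147 / 40.1 = 0.01729 h⁻¹
C = C₀ · e^(−k·t) = 128.5 × e^(−0.01729 × 128)
  = 128.5 × 0.1094 = 14.06 mg/L
(14.06 mg/L = 14.06 µg/mL)

14.1 µg/mL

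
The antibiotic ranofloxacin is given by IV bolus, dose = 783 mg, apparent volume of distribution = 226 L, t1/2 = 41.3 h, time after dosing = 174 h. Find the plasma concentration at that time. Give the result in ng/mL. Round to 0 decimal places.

C₀ = Dose / Vd = 783.0 / 226 = 3.465 mg/L
k = ln2 / t½ = 0.693147 / 41.3 = 0.01678 h⁻¹
C = C₀ · e^(−k·t) = 3.465 × e^(−0.01678 × 174)
  = 3.465 × 0.05395 = 0.1869 mg/L
Convert: 0.1869 mg/L × 1000 = 186.9 ng/mL

187 ng/mL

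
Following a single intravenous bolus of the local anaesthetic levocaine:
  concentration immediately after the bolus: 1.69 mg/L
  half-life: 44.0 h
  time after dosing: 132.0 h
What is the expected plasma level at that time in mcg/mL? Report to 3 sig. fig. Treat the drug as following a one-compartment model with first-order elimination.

0.211 mcg/mL

k = ln2 / t½ = 0.693147 / 44.0 = 0.01575 h⁻¹
t / t½ = 132.0 / 44.0 = 3 half-lives
C = C₀ × (1/2)^3 = 1.690 × 0.1250 = 0.2113 mg/L
(0.2113 mg/L = 0.2113 mcg/mL)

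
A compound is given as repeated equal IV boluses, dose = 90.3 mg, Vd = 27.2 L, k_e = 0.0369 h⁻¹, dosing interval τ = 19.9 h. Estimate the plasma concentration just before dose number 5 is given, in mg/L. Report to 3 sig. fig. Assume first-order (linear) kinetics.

2.90 mg/L

C₀ per dose = Dose / Vd = 90.3 / 27.2 = 3.320 mg/L
Fraction remaining after one interval: r = e^(−kτ) = e^(−0.03690 × 19.9) = 0.4798
Before dose 5, 4 doses have been given (aged 1τ, 2τ, 3τ, 4τ).
C_trough = C₀ × (r + r² + … + r^4) = C₀ × r(1−r^4)/(1−r)
        = 3.320 × 0.4798 × (1 − 0.05300) / (1 − 0.4798) = 2.900 mg/L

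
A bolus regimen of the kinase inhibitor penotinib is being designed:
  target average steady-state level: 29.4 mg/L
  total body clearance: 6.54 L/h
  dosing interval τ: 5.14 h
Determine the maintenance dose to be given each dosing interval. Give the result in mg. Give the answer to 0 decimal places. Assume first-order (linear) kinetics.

At steady state, Dose/τ = Css × CL.
Dose = Css × CL × τ = 29.4 × 6.540 × 5.14 = 988.3 mg

988 mg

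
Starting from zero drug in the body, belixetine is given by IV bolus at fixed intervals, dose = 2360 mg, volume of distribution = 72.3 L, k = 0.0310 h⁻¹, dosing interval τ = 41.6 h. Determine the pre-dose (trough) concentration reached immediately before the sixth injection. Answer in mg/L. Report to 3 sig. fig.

C₀ per dose = Dose / Vd = 2360 / 72.3 = 32.64 mg/L
Fraction remaining after one interval: r = e^(−kτ) = e^(−0.03100 × 41.6) = 0.2754
Before dose 6, 5 doses have been given (aged 1τ, 2τ, 3τ, 4τ, 5τ).
C_trough = C₀ × (r + r² + … + r^5) = C₀ × r(1−r^5)/(1−r)
        = 32.64 × 0.2754 × (1 − 0.001584) / (1 − 0.2754) = 12.39 mg/L

12.4 mg/L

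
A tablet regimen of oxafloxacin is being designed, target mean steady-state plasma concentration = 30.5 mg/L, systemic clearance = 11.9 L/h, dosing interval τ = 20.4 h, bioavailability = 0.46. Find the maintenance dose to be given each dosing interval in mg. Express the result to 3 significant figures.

16100 mg

At steady state, F × (Dose/τ) = Css × CL.
Dose = Css × CL × τ / F = 30.5 × 11.90 × 20.4 / 0.46 = 16100 mg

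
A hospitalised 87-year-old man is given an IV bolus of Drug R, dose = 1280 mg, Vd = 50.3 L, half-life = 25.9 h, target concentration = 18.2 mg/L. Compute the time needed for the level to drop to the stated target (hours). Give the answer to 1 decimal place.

C₀ = Dose / Vd = 1280 / 50.3 = 25.45 mg/L
k = ln2 / t½ = 0.693147 / 25.9 = 0.02676 h⁻¹
t = ln(C₀ / C) / k = ln(25.45 / 18.2) / 0.02676
  = ln(1.398) / 0.02676 = 0.3350 / 0.02676 = 12.52 h

12.5 h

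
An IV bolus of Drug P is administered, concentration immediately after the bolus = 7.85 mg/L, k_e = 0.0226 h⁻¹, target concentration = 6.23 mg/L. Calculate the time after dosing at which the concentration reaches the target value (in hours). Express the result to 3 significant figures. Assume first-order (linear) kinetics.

t = ln(C₀ / C) / k = ln(7.850 / 6.23) / 0.02260
  = ln(1.260) / 0.02260 = 0.2311 / 0.02260 = 10.23 h

10.2 h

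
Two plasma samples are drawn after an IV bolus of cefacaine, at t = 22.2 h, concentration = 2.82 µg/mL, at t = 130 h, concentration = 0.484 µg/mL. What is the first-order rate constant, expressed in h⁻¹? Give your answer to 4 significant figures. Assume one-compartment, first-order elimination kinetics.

k = ln(C₁/C₂) / (t₂ − t₁) = ln(2.82/0.484) / (130 − 22.2)
  = 1.762 / 107.8 = 0.01635 h⁻¹

0.01635 h⁻¹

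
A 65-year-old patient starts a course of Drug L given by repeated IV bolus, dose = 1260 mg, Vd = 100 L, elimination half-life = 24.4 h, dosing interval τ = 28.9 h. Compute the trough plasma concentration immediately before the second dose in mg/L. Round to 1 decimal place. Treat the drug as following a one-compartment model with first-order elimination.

C₀ per dose = Dose / Vd = 1260 / 100 = 12.60 mg/L
k = ln2 / t½ = 0.693147 / 24.4 = 0.02841 h⁻¹
Fraction remaining after one interval: r = e^(−kτ) = e^(−0.02841 × 28.9) = 0.4400
Before dose 2, 1 dose has been given (aged 1τ).
C_trough = C₀ × r = 12.60 × 0.4400 = 5.544 mg/L

5.5 mg/L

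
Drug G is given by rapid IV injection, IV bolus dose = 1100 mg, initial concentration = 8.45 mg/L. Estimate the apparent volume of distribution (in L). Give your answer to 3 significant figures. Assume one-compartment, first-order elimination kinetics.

Vd = Dose / C₀ = 1100 / 8.45 = 130.2 L

130 L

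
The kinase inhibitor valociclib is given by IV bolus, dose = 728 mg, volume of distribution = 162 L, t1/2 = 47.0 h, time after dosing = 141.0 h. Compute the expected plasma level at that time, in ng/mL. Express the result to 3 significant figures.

562 ng/mL

C₀ = Dose / Vd = 728.0 / 162 = 4.494 mg/L
k = ln2 / t½ = 0.693147 / 47.0 = 0.01475 h⁻¹
t / t½ = 141.0 / 47.0 = 3 half-lives
C = C₀ × (1/2)^3 = 4.494 × 0.1250 = 0.5618 mg/L
Convert: 0.5618 mg/L × 1000 = 561.8 ng/mL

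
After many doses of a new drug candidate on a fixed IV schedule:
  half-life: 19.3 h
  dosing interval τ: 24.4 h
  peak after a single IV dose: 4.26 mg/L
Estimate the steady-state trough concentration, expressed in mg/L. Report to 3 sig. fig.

k = ln2 / t½ = 0.693147 / 19.3 = 0.03591 h⁻¹
e^(−kτ) = e^(−0.03591 × 24.4) = 0.4164
Accumulation ratio R = 1 / (1 − e^(−kτ)) = 1 / (1 − 0.4164) = 1.714
Steady-state trough = C₀ × R × e^(−kτ) = 4.26 × 1.714 × 0.4164 = 3.040 mg/L

3.04 mg/L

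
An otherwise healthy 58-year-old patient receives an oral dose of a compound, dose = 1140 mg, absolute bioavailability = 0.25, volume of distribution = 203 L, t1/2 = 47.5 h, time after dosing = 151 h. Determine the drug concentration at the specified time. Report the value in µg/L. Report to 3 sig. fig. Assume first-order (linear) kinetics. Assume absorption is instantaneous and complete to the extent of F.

Amount reaching circulation = F × Dose = 0.25 × 1140 = 285.0 mg
C₀ = F·Dose / Vd = 285.0 / 203 = 1.404 mg/L
k = ln2 / t½ = 0.693147 / 47.5 = 0.01459 h⁻¹
C = C₀ · e^(−k·t) = 1.404 × e^(−0.01459 × 151)
  = 1.404 × 0.1105 = 0.1551 mg/L
Convert: 0.1551 mg/L × 1000 = 155.1 µg/L

155 µg/L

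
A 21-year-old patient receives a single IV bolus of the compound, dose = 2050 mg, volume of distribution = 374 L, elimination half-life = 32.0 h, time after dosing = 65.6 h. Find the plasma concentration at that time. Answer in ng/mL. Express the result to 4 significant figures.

C₀ = Dose / Vd = 2050 / 374 = 5.481 mg/L
k = ln2 / t½ = 0.693147 / 32.0 = 0.02166 h⁻¹
C = C₀ · e^(−k·t) = 5.481 × e^(−0.02166 × 65.6)
  = 5.481 × 0.2415 = 1.324 mg/L
Convert: 1.324 mg/L × 1000 = 1324 ng/mL

1324 ng/mL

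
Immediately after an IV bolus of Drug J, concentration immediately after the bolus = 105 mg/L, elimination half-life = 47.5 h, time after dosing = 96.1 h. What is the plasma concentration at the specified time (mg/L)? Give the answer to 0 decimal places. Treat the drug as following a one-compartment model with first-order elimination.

26 mg/L

k = ln2 / t½ = 0.693147 / 47.5 = 0.01459 h⁻¹
C = C₀ · e^(−k·t) = 105.0 × e^(−0.01459 × 96.1)
  = 105.0 × 0.2461 = 25.84 mg/L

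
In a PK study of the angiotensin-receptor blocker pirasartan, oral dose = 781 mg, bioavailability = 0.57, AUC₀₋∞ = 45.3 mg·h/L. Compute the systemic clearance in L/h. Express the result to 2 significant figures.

CL = F·Dose / AUC = 0.57 × 781 / 45.3 = 9.827 L/h

9.8 L/h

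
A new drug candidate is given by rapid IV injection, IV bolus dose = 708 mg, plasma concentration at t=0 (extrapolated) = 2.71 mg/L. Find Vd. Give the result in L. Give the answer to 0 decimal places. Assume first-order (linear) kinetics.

Vd = Dose / C₀ = 708.0 / 2.71 = 261.3 L

261 L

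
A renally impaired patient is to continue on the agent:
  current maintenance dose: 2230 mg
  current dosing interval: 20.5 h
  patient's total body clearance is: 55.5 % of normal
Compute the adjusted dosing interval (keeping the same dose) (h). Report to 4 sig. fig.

To keep the same average steady-state level, dosing rate must scale with clearance.
CL ratio = 55.5 / 100 = 0.5550
New interval (same dose) = 20.5 / 0.5550 = 36.94 h

36.94 h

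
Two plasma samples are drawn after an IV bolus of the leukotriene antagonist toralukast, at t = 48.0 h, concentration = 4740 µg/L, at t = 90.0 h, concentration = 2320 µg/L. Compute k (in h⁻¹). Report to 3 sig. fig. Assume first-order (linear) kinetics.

0.0170 h⁻¹

k = ln(C₁/C₂) / (t₂ − t₁) = ln(4740/2320) / (90.0 − 48.0)
  = 0.7145 / 42.00 = 0.01701 h⁻¹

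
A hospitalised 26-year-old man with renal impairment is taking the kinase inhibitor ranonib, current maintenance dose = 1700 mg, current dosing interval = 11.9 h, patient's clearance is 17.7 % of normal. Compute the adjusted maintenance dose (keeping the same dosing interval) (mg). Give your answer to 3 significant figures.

To keep the same average steady-state level, dosing rate must scale with clearance.
CL ratio = 17.7 / 100 = 0.1770
New dose (same interval) = 1700 × 0.1770 = 300.9 mg

301 mg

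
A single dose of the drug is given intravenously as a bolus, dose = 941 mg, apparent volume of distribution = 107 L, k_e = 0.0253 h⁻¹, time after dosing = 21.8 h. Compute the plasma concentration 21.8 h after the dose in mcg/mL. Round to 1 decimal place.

5.1 mcg/mL

C₀ = Dose / Vd = 941.0 / 107 = 8.794 mg/L
C = C₀ · e^(−k·t) = 8.794 × e^(−0.02530 × 21.8)
  = 8.794 × 0.5761 = 5.066 mg/L
(5.066 mg/L = 5.066 mcg/mL)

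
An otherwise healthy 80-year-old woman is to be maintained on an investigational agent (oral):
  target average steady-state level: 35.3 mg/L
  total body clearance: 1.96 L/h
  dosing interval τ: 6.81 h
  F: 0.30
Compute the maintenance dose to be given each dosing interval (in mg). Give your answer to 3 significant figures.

1570 mg

At steady state, F × (Dose/τ) = Css × CL.
Dose = Css × CL × τ / F = 35.3 × 1.960 × 6.81 / 0.30 = 1571 mg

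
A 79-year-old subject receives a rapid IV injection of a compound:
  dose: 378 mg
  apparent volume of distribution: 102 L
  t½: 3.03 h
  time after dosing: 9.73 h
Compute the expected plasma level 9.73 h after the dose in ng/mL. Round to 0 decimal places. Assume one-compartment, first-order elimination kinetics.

400 ng/mL

C₀ = Dose / Vd = 378.0 / 102 = 3.706 mg/L
k = ln2 / t½ = 0.693147 / 3.03 = 0.2288 h⁻¹
C = C₀ · e^(−k·t) = 3.706 × e^(−0.2288 × 9.73)
  = 3.706 × 0.1079 = 0.3999 mg/L
Convert: 0.3999 mg/L × 1000 = 399.9 ng/mL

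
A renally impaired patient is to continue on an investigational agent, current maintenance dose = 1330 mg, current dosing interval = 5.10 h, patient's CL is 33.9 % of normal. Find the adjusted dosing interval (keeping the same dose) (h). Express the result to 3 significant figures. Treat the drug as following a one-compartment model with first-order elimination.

To keep the same average steady-state level, dosing rate must scale with clearance.
CL ratio = 33.9 / 100 = 0.3390
New interval (same dose) = 5.10 / 0.3390 = 15.04 h

15.0 h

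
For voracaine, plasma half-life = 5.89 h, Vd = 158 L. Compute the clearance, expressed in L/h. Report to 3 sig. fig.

k = ln2 / t½ = 0.693147 / 5.89 = 0.1177 h⁻¹
CL = k × Vd = 0.1177 × 158 = 18.60 L/h

18.6 L/h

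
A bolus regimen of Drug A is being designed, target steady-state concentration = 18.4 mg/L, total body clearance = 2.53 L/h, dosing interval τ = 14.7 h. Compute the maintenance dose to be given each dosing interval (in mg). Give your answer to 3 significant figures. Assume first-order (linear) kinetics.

At steady state, Dose/τ = Css × CL.
Dose = Css × CL × τ = 18.4 × 2.530 × 14.7 = 684.3 mg

684 mg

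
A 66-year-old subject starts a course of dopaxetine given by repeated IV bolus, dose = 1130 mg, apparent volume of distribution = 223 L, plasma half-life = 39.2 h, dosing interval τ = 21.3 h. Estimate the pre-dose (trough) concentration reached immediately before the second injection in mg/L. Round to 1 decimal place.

3.5 mg/L

C₀ per dose = Dose / Vd = 1130 / 223 = 5.067 mg/L
k = ln2 / t½ = 0.693147 / 39.2 = 0.01768 h⁻¹
Fraction remaining after one interval: r = e^(−kτ) = e^(−0.01768 × 21.3) = 0.6862
Before dose 2, 1 dose has been given (aged 1τ).
C_trough = C₀ × r = 5.067 × 0.6862 = 3.477 mg/L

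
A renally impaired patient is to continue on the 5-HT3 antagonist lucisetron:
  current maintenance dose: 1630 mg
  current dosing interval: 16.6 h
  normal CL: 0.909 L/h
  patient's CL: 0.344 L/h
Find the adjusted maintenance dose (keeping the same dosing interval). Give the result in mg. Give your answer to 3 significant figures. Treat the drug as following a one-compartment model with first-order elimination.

617 mg

To keep the same average steady-state level, dosing rate must scale with clearance.
CL ratio = 0.344 / 0.909 = 0.3784
New dose (same interval) = 1630 × 0.3784 = 616.8 mg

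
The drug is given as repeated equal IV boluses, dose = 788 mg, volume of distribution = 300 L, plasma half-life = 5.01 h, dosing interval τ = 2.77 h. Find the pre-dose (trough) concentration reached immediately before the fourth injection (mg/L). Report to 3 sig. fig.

3.84 mg/L

C₀ per dose = Dose / Vd = 788 / 300 = 2.627 mg/L
k = ln2 / t½ = 0.693147 / 5.01 = 0.1384 h⁻¹
Fraction remaining after one interval: r = e^(−kτ) = e^(−0.1384 × 2.77) = 0.6816
Before dose 4, 3 doses have been given (aged 1τ, 2τ, 3τ).
C_trough = C₀ × (r + r² + … + r^3) = C₀ × r(1−r^3)/(1−r)
        = 2.627 × 0.6816 × (1 − 0.3167) / (1 − 0.6816) = 3.843 mg/L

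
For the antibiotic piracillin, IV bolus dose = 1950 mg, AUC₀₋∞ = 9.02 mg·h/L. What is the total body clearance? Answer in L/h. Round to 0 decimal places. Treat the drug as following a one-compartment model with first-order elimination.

216 L/h

CL = Dose / AUC = 1950 / 9.02 = 216.2 L/h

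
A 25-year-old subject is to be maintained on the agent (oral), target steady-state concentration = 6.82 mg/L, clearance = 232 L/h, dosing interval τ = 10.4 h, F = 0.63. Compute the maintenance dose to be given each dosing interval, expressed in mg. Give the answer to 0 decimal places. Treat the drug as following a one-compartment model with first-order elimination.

At steady state, F × (Dose/τ) = Css × CL.
Dose = Css × CL × τ / F = 6.82 × 232.0 × 10.4 / 0.63 = 26120 mg

26120 mg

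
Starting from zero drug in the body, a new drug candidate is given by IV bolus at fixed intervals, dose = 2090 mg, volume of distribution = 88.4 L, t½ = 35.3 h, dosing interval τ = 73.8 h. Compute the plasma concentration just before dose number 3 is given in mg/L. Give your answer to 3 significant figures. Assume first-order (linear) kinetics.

C₀ per dose = Dose / Vd = 2090 / 88.4 = 23.64 mg/L
k = ln2 / t½ = 0.693147 / 35.3 = 0.01964 h⁻¹
Fraction remaining after one interval: r = e^(−kτ) = e^(−0.01964 × 73.8) = 0.2347
Before dose 3, 2 doses have been given (aged 1τ, 2τ).
C_trough = C₀ × (r + r²) = 23.64 × (0.2347 + 0.05508) = 6.850 mg/L

6.85 mg/L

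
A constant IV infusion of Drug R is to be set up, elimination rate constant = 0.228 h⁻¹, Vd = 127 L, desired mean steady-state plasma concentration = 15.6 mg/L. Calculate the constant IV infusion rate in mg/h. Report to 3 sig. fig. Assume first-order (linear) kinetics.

452 mg/h

CL = k × Vd = 0.2280 × 127 = 28.96 L/h
At steady state, infusion rate R₀ = Css × CL = 15.6 × 28.96 = 451.8 mg/h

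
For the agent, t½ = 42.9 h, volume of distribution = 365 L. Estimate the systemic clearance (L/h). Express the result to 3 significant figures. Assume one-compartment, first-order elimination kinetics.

k = ln2 / t½ = 0.693147 / 42.9 = 0.01616 h⁻¹
CL = k × Vd = 0.01616 × 365 = 5.898 L/h

5.90 L/h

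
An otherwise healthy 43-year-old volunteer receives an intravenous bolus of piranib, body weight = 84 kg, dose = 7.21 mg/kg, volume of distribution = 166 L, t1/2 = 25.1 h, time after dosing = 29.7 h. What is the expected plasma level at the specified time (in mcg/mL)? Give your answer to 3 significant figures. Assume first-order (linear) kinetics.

Total dose = 7.21 × 84 = 605.6 mg
C₀ = Dose / Vd = 605.6 / 166 = 3.648 mg/L
k = ln2 / t½ = 0.693147 / 25.1 = 0.02762 h⁻¹
C = C₀ · e^(−k·t) = 3.648 × e^(−0.02762 × 29.7)
  = 3.648 × 0.4403 = 1.606 mg/L
(1.606 mg/L = 1.606 mcg/mL)

1.61 mcg/mL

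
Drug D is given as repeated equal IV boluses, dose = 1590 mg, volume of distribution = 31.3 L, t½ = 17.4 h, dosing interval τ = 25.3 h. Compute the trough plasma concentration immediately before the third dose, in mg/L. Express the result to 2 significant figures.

C₀ per dose = Dose / Vd = 1590 / 31.3 = 50.80 mg/L
k = ln2 / t½ = 0.693147 / 17.4 = 0.03984 h⁻¹
Fraction remaining after one interval: r = e^(−kτ) = e^(−0.03984 × 25.3) = 0.3650
Before dose 3, 2 doses have been given (aged 1τ, 2τ).
C_trough = C₀ × (r + r²) = 50.80 × (0.3650 + 0.1332) = 25.31 mg/L

25 mg/L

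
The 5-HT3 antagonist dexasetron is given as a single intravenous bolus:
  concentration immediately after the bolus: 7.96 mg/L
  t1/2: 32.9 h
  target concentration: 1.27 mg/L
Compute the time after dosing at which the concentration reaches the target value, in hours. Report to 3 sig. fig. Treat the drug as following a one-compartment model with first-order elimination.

87.1 h

k = ln2 / t½ = 0.693147 / 32.9 = 0.02107 h⁻¹
t = ln(C₀ / C) / k = ln(7.960 / 1.27) / 0.02107
  = ln(6.268) / 0.02107 = 1.835 / 0.02107 = 87.09 h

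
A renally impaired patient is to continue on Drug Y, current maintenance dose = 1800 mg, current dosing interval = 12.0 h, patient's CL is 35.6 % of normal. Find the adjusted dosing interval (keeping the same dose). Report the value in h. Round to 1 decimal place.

33.7 h

To keep the same average steady-state level, dosing rate must scale with clearance.
CL ratio = 35.6 / 100 = 0.3560
New interval (same dose) = 12.0 / 0.3560 = 33.71 h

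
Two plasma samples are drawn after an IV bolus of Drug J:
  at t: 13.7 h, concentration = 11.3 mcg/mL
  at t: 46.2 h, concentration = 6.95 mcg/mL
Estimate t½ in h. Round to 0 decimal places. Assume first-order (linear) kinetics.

46 h

k = ln(C₁/C₂) / (t₂ − t₁) = ln(11.3/6.95) / (46.2 − 13.7)
  = 0.4861 / 32.50 = 0.01496 h⁻¹
t½ = ln2 / k = 0.693147 / 0.01496 = 46.33 h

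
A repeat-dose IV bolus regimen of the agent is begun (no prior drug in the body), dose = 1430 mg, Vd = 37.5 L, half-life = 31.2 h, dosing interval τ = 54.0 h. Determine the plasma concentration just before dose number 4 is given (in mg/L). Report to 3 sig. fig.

16.0 mg/L

C₀ per dose = Dose / Vd = 1430 / 37.5 = 38.13 mg/L
k = ln2 / t½ = 0.693147 / 31.2 = 0.02222 h⁻¹
Fraction remaining after one interval: r = e^(−kτ) = e^(−0.02222 × 54.0) = 0.3012
Before dose 4, 3 doses have been given (aged 1τ, 2τ, 3τ).
C_trough = C₀ × (r + r² + … + r^3) = C₀ × r(1−r^3)/(1−r)
        = 38.13 × 0.3012 × (1 − 0.02733) / (1 − 0.3012) = 15.99 mg/L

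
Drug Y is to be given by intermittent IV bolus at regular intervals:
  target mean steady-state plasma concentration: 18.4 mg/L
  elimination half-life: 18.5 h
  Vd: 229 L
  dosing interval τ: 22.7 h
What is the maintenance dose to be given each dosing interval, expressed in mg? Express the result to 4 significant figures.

k = ln2 / t½ = 0.693147 / 18.5 = 0.03747 h⁻¹
CL = k × Vd = 0.03747 × 229 = 8.581 L/h
At steady state, Dose/τ = Css × CL.
Dose = Css × CL × τ = 18.4 × 8.581 × 22.7 = 3584 mg

3584 mg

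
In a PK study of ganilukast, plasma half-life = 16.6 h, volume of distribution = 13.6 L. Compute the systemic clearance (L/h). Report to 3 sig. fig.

0.568 L/h

k = ln2 / t½ = 0.693147 / 16.6 = 0.04176 h⁻¹
CL = k × Vd = 0.04176 × 13.6 = 0.5679 L/h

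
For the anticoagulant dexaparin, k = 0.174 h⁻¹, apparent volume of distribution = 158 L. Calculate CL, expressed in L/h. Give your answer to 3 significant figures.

27.5 L/h

CL = k × Vd = 0.174 × 158 = 27.49 L/h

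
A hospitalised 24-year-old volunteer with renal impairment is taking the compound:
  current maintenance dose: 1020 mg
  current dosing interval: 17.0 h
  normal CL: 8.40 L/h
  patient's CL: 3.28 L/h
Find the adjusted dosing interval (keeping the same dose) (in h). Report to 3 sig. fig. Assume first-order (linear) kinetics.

To keep the same average steady-state level, dosing rate must scale with clearance.
CL ratio = 3.28 / 8.40 = 0.3905
New interval (same dose) = 17.0 / 0.3905 = 43.53 h

43.5 h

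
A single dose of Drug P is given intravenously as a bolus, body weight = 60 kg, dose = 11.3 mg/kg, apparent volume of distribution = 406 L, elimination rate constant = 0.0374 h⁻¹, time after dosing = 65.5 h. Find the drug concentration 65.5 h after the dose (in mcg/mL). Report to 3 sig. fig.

0.144 mcg/mL

Total dose = 11.3 × 60 = 678.0 mg
C₀ = Dose / Vd = 678.0 / 406 = 1.670 mg/L
C = C₀ · e^(−k·t) = 1.670 × e^(−0.03740 × 65.5)
  = 1.670 × 0.08632 = 0.1442 mg/L
(0.1442 mg/L = 0.1442 mcg/mL)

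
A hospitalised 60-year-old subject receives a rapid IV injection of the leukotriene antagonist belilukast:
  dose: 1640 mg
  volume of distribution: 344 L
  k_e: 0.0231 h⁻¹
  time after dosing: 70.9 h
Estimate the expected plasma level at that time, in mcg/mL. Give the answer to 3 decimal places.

C₀ = Dose / Vd = 1640 / 344 = 4.767 mg/L
C = C₀ · e^(−k·t) = 4.767 × e^(−0.02310 × 70.9)
  = 4.767 × 0.1944 = 0.9267 mg/L
(0.9267 mg/L = 0.9267 mcg/mL)

0.927 mcg/mL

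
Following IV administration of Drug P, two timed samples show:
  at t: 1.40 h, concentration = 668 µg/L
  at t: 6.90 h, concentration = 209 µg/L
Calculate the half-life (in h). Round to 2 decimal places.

k = ln(C₁/C₂) / (t₂ − t₁) = ln(668/209) / (6.90 − 1.40)
  = 1.162 / 5.500 = 0.2113 h⁻¹
t½ = ln2 / k = 0.693147 / 0.2113 = 3.280 h

3.28 h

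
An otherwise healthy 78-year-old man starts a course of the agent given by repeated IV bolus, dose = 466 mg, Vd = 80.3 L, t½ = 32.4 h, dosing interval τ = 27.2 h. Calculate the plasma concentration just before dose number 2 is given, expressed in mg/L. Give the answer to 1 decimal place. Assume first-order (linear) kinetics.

3.2 mg/L

C₀ per dose = Dose / Vd = 466 / 80.3 = 5.803 mg/L
k = ln2 / t½ = 0.693147 / 32.4 = 0.02139 h⁻¹
Fraction remaining after one interval: r = e^(−kτ) = e^(−0.02139 × 27.2) = 0.5589
Before dose 2, 1 dose has been given (aged 1τ).
C_trough = C₀ × r = 5.803 × 0.5589 = 3.243 mg/L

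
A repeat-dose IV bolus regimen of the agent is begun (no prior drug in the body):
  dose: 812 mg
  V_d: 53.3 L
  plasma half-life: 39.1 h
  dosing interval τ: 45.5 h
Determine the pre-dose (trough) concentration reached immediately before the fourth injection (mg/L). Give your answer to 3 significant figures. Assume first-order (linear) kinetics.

C₀ per dose = Dose / Vd = 812 / 53.3 = 15.23 mg/L
k = ln2 / t½ = 0.693147 / 39.1 = 0.01773 h⁻¹
Fraction remaining after one interval: r = e^(−kτ) = e^(−0.01773 × 45.5) = 0.4463
Before dose 4, 3 doses have been given (aged 1τ, 2τ, 3τ).
C_trough = C₀ × (r + r² + … + r^3) = C₀ × r(1−r^3)/(1−r)
        = 15.23 × 0.4463 × (1 − 0.08890) / (1 − 0.4463) = 11.18 mg/L

11.2 mg/L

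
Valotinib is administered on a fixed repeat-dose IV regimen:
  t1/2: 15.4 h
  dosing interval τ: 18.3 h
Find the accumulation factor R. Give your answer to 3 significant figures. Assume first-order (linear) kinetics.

1.78

k = ln2 / t½ = 0.693147 / 15.4 = 0.04501 h⁻¹
e^(−kτ) = e^(−0.04501 × 18.3) = 0.4388
Accumulation ratio R = 1 / (1 − e^(−kτ)) = 1 / (1 − 0.4388) = 1.782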